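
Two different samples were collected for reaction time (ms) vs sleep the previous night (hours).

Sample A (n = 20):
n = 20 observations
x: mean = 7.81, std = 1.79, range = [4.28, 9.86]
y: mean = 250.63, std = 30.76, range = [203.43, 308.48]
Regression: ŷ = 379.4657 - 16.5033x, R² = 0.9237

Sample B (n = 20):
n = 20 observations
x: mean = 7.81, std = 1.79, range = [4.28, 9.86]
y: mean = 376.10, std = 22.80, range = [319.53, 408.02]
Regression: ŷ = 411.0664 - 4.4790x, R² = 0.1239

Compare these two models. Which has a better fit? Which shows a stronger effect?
Model A has the better fit (R² = 0.9237 vs 0.1239). Model A shows the stronger effect (|β₁| = 16.5033 vs 4.4790).

Model Comparison:

Goodness of fit (R²):
- Model A: R² = 0.9237 → 92.37% of variance in reaction time explained
- Model B: R² = 0.1239 → 12.39% of variance in reaction time explained
- 0.9237 > 0.1239 → Model A has the better fit

Effect size (slope magnitude):
- Model A: β₁ = -16.5033 → predicted reaction time falls 16.5033 ms per additional hour of sleep
- Model B: β₁ = -4.4790 → predicted reaction time falls 4.4790 ms per additional hour of sleep
- |-16.5033| > |-4.4790| → Model A shows the stronger marginal effect

Note: R² measures how tightly points cluster around the line; β₁ measures how steep the line is — they answer different questions.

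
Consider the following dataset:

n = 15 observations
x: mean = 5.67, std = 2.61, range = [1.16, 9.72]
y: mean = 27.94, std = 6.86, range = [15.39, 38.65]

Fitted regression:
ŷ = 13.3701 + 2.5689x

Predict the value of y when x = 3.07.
ŷ = 21.2566

Plug x = 3.07 into the fitted line:

ŷ = 13.3701 + 2.5689 × 3.07
ŷ = 13.3701 + 7.8865
ŷ = 21.2566

This is the fitted mean response at that x — an individual observation would come with a wider prediction interval.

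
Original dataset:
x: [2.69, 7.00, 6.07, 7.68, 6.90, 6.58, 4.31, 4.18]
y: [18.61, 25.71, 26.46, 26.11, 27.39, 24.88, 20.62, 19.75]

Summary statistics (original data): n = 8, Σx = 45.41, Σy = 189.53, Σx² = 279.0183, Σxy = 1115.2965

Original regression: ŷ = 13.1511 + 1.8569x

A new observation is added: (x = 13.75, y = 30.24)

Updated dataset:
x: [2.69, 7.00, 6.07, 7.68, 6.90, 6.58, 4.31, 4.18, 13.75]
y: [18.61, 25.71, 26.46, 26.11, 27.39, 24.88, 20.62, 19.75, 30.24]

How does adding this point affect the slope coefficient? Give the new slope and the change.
Adding the point moves β₁ from 1.8569 to 1.0918, i.e. it decreases by 0.7651 (-41.2%).

x = 13.75 lies well outside the original x-range [2.69, 7.68] (x̄ ≈ 5.68), so this observation has high leverage and can move the slope substantially.

Step 1: Update the sums with the new point (n goes from 8 to 9)
Σx  = 45.41 + 13.75 = 59.16
Σy  = 189.53 + 30.24 = 219.77
Σx² = 279.0183 + 13.75² = 279.0183 + 189.0625 = 468.0808
Σxy = 1115.2965 + 13.75×30.24 = 1115.2965 + 415.8000 = 1531.0965

Step 2: Recompute the slope with b₁ = (nΣxy − ΣxΣy) / (nΣx² − (Σx)²)
Numerator   = 9×1531.0965 − 59.16×219.77 = 13779.8685 − 13001.5932 = 778.2753
Denominator = 9×468.0808 − 59.16² = 4212.7272 − 3499.9056 = 712.8216
b₁(new) = 778.2753 / 712.8216 = 1.0918

(Same formula on the original sums: (8×1115.2965 − 45.41×189.53) / (8×279.0183 − 45.41²) = 315.8147 / 170.0783 = 1.8569, matching the given fit.)

Step 3: Change in slope
Δβ₁ = 1.0918 − 1.8569 = -0.7651
Relative change = -0.7651 / 1.8569 × 100% = -41.2%
→ the slope decreases when the point is added.

Because the point sits below the extension of the original line at a high-leverage x, it tilts the fit down.
In practice: check such a point for data-entry or measurement error.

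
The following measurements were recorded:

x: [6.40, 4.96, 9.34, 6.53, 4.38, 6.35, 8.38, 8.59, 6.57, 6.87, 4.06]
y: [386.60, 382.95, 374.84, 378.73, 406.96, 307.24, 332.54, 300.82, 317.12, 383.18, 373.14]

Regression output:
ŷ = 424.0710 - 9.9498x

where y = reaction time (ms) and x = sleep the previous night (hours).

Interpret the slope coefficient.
An increase of one hour in sleep is associated with a 9.9498 ms decrease in predicted reaction time.

The slope coefficient β₁ = -9.9498 represents the marginal effect of sleep on reaction time.

Interpretation:
- Sleep up by 1 hour → predicted reaction time decreases by 9.9498 ms
- This is a linear approximation: the same per-unit change is assumed across the whole observed x range

The intercept β₀ = 424.0710 is the predicted reaction time when sleep = 0; since the smallest observed x is 4.06, this is an extrapolation and mainly anchors the line.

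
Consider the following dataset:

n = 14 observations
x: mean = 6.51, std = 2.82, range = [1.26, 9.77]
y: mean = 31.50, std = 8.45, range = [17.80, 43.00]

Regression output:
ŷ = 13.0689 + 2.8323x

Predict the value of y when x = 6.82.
ŷ = 32.3852

To predict y for x = 6.82, substitute into the regression equation:

ŷ = 13.0689 + 2.8323 × 6.82
ŷ = 13.0689 + 19.3163
ŷ = 32.3852

This is a point prediction; actual observations scatter around it by roughly the residual standard deviation.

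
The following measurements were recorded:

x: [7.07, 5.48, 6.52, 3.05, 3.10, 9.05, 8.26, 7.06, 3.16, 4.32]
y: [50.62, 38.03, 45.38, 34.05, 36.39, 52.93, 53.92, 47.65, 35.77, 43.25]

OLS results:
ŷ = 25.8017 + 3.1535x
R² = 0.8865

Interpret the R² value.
About 88.65% of the variability in y is accounted for by the regression on x (R² = 0.8865) — a strong linear fit.

R² (coefficient of determination) measures the proportion of variance in y explained by the regression model.

Here R² = 0.8865:
- Explained: 88.65% of the variation in y
- Unexplained (residual): 100% − 88.65% = 11.35%
- Rule of thumb (below 0.3 weak; 0.3 to below 0.7 moderate; 0.7 and above strong) → strong

Equivalently, for simple linear regression R² = r², so |r| = √0.8865 ≈ 0.9415.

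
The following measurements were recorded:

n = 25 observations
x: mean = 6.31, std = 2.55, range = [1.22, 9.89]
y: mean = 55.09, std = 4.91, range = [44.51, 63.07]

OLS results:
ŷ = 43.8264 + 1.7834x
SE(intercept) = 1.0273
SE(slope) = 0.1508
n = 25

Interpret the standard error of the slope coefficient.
SE(β̂₁) = 0.1508 is the estimated standard deviation of the slope estimate across repeated samples; relative to β̂₁ = 1.7834 that is 8.5%, a precise estimate.

What SE measures:
- The standard error quantifies the sampling variability of the coefficient estimate
- It is the estimated standard deviation of β̂₁ across hypothetical repeated samples of the same size
- Smaller SE → more precise estimate

Relative precision:
- SE / |β̂₁| = 0.1508 / 1.7834 = 8.5%
- Rule of thumb (under 20%: precise; 20% to under 50%: moderately precise; 50% or more: imprecise) → precise

Link to interval estimation: a confidence interval for β₁ is β̂₁ ± t* × 0.1508, so SE sets the half-width per unit of t*.

What drives SE(β̂₁): wider spread of x values → smaller SE.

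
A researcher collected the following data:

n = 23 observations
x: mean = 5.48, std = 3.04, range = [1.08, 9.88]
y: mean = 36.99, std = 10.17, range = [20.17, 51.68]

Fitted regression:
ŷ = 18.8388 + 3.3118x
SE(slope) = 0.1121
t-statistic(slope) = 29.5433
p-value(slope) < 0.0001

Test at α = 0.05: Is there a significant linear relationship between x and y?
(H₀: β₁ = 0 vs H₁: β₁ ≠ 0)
Reject H₀: p-value < 0.0001 < α = 0.05. The linear relationship is significant at the 5% level.

Hypothesis test for the slope coefficient:

H₀: β₁ = 0 (no linear relationship)
H₁: β₁ ≠ 0 (linear relationship exists)

Test statistic: t = β̂₁ / SE(β̂₁) = 3.3118 / 0.1121 = 29.5433

p < 0.0001: how often a slope estimate this far from 0 (in SE units) would arise by chance if β₁ were truly 0.

Decision rule: reject H₀ if p-value < α.
p-value < 0.0001 < α = 0.05 → reject H₀.

Conclusion: the linear association between x and y is significant at the 5% level.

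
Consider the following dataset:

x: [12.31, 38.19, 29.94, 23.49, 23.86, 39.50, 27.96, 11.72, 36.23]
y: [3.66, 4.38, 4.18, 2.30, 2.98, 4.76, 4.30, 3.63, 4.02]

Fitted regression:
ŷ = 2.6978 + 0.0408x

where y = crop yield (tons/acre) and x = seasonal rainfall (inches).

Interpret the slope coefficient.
An increase of one inch in rainfall is associated with a 0.0408 tons/acre increase in predicted crop yield.

The slope β₁ = 0.0408 gives the rate at which the fitted crop yield changes with rainfall.

Interpretation:
- Rainfall up by 1 inch → predicted crop yield increases by 0.0408 tons/acre
- This is a linear approximation: the same per-unit change is assumed across the whole observed x range

The intercept β₀ = 2.6978 is the predicted crop yield when rainfall = 0; since the smallest observed x is 11.72, this is an extrapolation and mainly anchors the line.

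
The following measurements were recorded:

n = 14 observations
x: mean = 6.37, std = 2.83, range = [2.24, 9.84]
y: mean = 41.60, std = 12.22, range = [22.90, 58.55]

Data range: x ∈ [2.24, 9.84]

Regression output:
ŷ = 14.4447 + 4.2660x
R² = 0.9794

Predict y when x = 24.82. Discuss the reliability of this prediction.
ŷ = 120.3268 (extrapolation — x = 24.82 lies outside [2.24, 9.84], so reliability is low).

Prediction calculation:
ŷ = 14.4447 + 4.2660 × 24.82
ŷ = 120.3268

Reliability:
- Data range: x ∈ [2.24, 9.84]
- Prediction point: x = 24.82 is 14.98 units above the observed range → this is EXTRAPOLATION, not interpolation

Why that matters here:
- The standard error of prediction grows with (x − x̄)², and x = 24.82 is far from x̄ = 6.37
- The linear relationship may not hold outside the observed range
- R² describes fit only over the sampled x values; it says nothing about behaviour beyond them

Report the number if required, but flag clearly that it is an extrapolation.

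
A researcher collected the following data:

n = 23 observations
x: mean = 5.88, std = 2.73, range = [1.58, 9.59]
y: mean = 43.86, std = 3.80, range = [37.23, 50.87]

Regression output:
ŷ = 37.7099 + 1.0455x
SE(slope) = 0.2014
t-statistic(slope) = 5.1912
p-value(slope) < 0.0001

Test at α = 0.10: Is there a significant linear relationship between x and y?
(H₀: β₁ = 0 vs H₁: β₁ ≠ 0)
p-value < 0.0001 < α = 0.10, so we reject H₀. The relationship is significant.

Hypothesis test for the slope coefficient:

H₀: β₁ = 0 (no linear relationship)
H₁: β₁ ≠ 0 (linear relationship exists)

Test statistic: t = β̂₁ / SE(β̂₁) = 1.0455 / 0.2014 = 5.1912

The p-value (<0.0001) is the probability, under H₀, of a t-statistic at least as extreme as |t| = 5.1912 (two-sided, df = n − 2 = 21).

Decision rule: reject H₀ if p-value < α.
p-value < 0.0001 < α = 0.10 → reject H₀.

There is sufficient evidence at the 10% significance level to conclude that a linear relationship exists between x and y.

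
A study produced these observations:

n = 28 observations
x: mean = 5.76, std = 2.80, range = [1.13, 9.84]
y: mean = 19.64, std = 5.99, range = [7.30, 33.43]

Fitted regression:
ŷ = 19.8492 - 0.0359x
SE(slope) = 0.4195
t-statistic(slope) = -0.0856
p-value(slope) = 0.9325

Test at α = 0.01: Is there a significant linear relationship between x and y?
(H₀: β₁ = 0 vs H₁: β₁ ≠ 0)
p-value = 0.9325 ≥ α = 0.01, so we fail to reject H₀. The relationship is not significant.

Hypothesis test for the slope coefficient:

H₀: β₁ = 0 (no linear relationship)
H₁: β₁ ≠ 0 (linear relationship exists)

Test statistic: t = β̂₁ / SE(β̂₁) = -0.0359 / 0.4195 = -0.0856

p = 0.9325: how often a slope estimate this far from 0 (in SE units) would arise by chance if β₁ were truly 0.

Decision rule: reject H₀ if p-value < α.
p-value = 0.9325 ≥ α = 0.01 → fail to reject H₀.

There is not sufficient evidence at the 1% significance level to conclude that a linear relationship exists between x and y.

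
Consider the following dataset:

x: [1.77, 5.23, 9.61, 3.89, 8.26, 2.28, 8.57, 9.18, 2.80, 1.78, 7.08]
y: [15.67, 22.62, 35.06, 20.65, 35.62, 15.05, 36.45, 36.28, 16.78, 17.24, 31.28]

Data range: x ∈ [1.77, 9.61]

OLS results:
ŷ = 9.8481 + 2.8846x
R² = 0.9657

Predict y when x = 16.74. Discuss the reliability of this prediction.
ŷ = 58.1363, but this is extrapolation (above the data range [1.77, 9.61]) and may be unreliable.

Prediction calculation:
ŷ = 9.8481 + 2.8846 × 16.74
ŷ = 58.1363

Reliability:
- Data range: x ∈ [1.77, 9.61]
- Prediction point: x = 16.74 is 7.13 units above the observed range → this is EXTRAPOLATION, not interpolation

Why that matters here:
- There are no observations near this x to validate the fitted line there
- The linear relationship may not hold outside the observed range
- R² describes fit only over the sampled x values; it says nothing about behaviour beyond them

The R² = 0.9657 only validates the fit within [1.77, 9.61]; treat ŷ = 58.1363 with caution.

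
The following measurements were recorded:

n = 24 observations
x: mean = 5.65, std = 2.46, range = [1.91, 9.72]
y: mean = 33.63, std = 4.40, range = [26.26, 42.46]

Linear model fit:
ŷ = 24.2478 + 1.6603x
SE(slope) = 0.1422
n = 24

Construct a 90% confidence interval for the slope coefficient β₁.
The 90% CI for β₁ is (1.4161, 1.9045)

Confidence interval for the slope:

The 90% CI for β₁ is: β̂₁ ± t*(α/2, n-2) × SE(β̂₁)

Step 1: Find critical t-value
- Confidence level = 0.9
- Degrees of freedom = n - 2 = 24 - 2 = 22
- t*(α/2, 22) = 1.7171

Step 2: Calculate margin of error
Margin = 1.7171 × 0.1422 = 0.2442

Step 3: Construct interval
CI = 1.6603 ± 0.2442
CI = (1.4161, 1.9045)

Interpretation: We are 90% confident that the true slope β₁ lies between 1.4161 and 1.9045.
The interval does not include 0, suggesting a significant linear relationship.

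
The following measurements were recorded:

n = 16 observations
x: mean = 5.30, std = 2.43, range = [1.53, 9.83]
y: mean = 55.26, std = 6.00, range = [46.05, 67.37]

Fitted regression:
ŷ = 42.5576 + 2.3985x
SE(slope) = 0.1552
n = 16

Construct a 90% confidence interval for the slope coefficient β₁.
The 90% CI for β₁ is (2.1251, 2.6719)

Confidence interval for the slope:

The 90% CI for β₁ is: β̂₁ ± t*(α/2, n-2) × SE(β̂₁)

Step 1: Find critical t-value
- Confidence level = 0.9
- Degrees of freedom = n - 2 = 16 - 2 = 14
- t*(α/2, 14) = 1.7613

Step 2: Calculate margin of error
Margin = 1.7613 × 0.1552 = 0.2734

Step 3: Construct interval
CI = 2.3985 ± 0.2734
CI = (2.1251, 2.6719)

Interpretation: We are 90% confident that the true slope β₁ lies between 2.1251 and 2.6719.
Since 0 is outside the interval, a two-sided test at α = 0.10 would reject H₀: β₁ = 0.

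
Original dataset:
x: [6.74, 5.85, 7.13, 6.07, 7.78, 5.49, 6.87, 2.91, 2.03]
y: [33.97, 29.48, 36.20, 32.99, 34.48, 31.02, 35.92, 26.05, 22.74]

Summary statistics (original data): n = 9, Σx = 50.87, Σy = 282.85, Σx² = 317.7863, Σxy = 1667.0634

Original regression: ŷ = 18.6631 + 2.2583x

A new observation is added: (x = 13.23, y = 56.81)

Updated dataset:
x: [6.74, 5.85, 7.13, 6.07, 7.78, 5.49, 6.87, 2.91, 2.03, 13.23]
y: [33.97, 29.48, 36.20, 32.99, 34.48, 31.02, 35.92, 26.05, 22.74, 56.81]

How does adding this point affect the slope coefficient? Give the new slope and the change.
Adding the point moves β₁ from 2.2583 to 2.9466, i.e. it increases by 0.6883 (+30.5%).

x = 13.23 lies well outside the original x-range [2.03, 7.78] (x̄ ≈ 5.65), so this observation has high leverage and can move the slope substantially.

Step 1: Update the sums with the new point (n goes from 9 to 10)
Σx  = 50.87 + 13.23 = 64.10
Σy  = 282.85 + 56.81 = 339.66
Σx² = 317.7863 + 13.23² = 317.7863 + 175.0329 = 492.8192
Σxy = 1667.0634 + 13.23×56.81 = 1667.0634 + 751.5963 = 2418.6597

Step 2: Recompute the slope with b₁ = (nΣxy − ΣxΣy) / (nΣx² − (Σx)²)
Numerator   = 10×2418.6597 − 64.10×339.66 = 24186.5970 − 21772.2060 = 2414.3910
Denominator = 10×492.8192 − 64.10² = 4928.1920 − 4108.8100 = 819.3820
b₁(new) = 2414.3910 / 819.3820 = 2.9466

(Same formula on the original sums: (9×1667.0634 − 50.87×282.85) / (9×317.7863 − 50.87²) = 614.9911 / 272.3198 = 2.2583, matching the given fit.)

Step 3: Change in slope
Δβ₁ = 2.9466 − 2.2583 = +0.6883
Relative change = +0.6883 / 2.2583 × 100% = +30.5%
→ the slope increases when the point is added.

Because the point sits above the extension of the original line at a high-leverage x, it tilts the fit up.
In practice: investigate whether it comes from the same population as the rest of the sample; examine leverage (hᵢ) and Cook's distance rather than deleting it automatically.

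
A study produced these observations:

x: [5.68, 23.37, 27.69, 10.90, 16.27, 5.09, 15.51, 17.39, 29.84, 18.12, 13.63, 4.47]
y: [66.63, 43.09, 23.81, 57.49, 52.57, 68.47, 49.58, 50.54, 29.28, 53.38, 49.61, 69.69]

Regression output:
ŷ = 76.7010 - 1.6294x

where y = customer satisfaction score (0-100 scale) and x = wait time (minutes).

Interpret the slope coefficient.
An increase of one minute in wait time is associated with a 1.6294 points decrease in predicted satisfaction score.

β₁ = -1.6294 is the change in predicted satisfaction score (points) per additional minute of wait time.

Interpretation:
- Wait time up by 1 minute → predicted satisfaction score decreases by 1.6294 points
- This is a linear approximation: the same per-unit change is assumed across the whole observed x range

(β₀ = 76.7010 is the fitted value at x = 0 and is not part of the slope interpretation.)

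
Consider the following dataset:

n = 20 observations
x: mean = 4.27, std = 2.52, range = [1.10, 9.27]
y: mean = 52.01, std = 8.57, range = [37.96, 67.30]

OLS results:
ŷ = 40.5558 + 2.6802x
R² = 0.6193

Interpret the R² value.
About 61.93% of the variability in y is accounted for by the regression on x (R² = 0.6193) — a moderate linear fit.

R² (coefficient of determination) measures the proportion of variance in y explained by the regression model.

Here R² = 0.6193:
- Explained: 61.93% of the variation in y
- Unexplained (residual): 100% − 61.93% = 38.07%
- Rule of thumb (below 0.3 weak; 0.3 to below 0.7 moderate; 0.7 and above strong) → moderate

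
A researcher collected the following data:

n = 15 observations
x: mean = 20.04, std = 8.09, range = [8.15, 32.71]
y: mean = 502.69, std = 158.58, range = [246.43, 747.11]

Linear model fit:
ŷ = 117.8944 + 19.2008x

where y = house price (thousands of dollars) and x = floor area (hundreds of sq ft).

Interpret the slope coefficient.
On average, house price is about 19.2008 thousand dollars higher for every extra hundred sq ft of floor area.

β₁ = 19.2008 is the change in predicted house price (thousand dollars) per additional hundred sq ft of floor area.

Interpretation:
- Floor area up by 1 hundred sq ft → predicted house price increases by 19.2008 thousand dollars
- This is a linear approximation: the same per-unit change is assumed across the whole observed x range
- The sign (+) gives the direction; the magnitude 19.2008 gives the size of the effect per hundred sq ft

The intercept β₀ = 117.8944 is the predicted house price when floor area = 0; since the smallest observed x is 8.15, this is an extrapolation and mainly anchors the line.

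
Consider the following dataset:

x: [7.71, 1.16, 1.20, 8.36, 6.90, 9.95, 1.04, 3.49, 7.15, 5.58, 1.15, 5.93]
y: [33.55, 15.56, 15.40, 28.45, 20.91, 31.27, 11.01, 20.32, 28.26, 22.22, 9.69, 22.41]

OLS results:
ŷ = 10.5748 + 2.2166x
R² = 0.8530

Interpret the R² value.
About 85.30% of the variability in y is accounted for by the regression on x (R² = 0.8530) — a strong linear fit.

R² (coefficient of determination) measures the proportion of variance in y explained by the regression model.

Here R² = 0.8530:
- Explained: 85.30% of the variation in y
- Unexplained (residual): 100% − 85.30% = 14.70%
- Rule of thumb (below 0.3 weak; 0.3 to below 0.7 moderate; 0.7 and above strong) → strong

Note: R² says nothing about causation, and a high R² does not by itself mean the linear form is appropriate — check the residuals.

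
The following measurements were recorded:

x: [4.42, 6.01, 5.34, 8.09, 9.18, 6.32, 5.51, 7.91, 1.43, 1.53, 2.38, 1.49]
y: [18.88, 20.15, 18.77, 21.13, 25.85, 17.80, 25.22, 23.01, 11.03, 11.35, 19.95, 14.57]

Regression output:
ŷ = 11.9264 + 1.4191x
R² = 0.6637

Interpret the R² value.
About 66.37% of the variability in y is accounted for by the regression on x (R² = 0.6637) — a moderate linear fit.

R² (coefficient of determination) measures the proportion of variance in y explained by the regression model.

Here R² = 0.6637:
- Explained: 66.37% of the variation in y
- Unexplained (residual): 100% − 66.37% = 33.63%
- Rule of thumb (below 0.3 weak; 0.3 to below 0.7 moderate; 0.7 and above strong) → moderate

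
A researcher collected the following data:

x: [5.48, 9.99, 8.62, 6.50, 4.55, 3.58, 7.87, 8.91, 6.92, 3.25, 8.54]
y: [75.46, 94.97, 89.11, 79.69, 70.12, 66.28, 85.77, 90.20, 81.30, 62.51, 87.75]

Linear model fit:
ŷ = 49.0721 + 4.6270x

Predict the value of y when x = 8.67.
ŷ = 89.1882

To predict y for x = 8.67, substitute into the regression equation:

ŷ = 49.0721 + 4.6270 × 8.67
ŷ = 49.0721 + 40.1161
ŷ = 89.1882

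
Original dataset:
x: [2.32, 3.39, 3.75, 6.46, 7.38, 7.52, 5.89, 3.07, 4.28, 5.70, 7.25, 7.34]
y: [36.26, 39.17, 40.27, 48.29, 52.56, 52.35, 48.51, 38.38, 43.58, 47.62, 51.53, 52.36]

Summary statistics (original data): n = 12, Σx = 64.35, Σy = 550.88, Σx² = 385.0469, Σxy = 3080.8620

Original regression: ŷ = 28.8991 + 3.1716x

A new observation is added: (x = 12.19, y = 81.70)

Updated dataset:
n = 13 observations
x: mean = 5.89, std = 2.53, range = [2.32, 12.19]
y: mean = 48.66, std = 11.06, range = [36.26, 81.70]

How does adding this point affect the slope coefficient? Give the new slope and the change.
Adding the point moves β₁ from 3.1716 to 4.2452, i.e. it increases by 1.0736 (+33.9%).

The new point has HIGH LEVERAGE: x = 12.19 is far from the original mean x̄ = 64.35/12 ≈ 5.36 (original range [2.32, 7.52]).

Step 1: Update the sums with the new point (n goes from 12 to 13)
Σx  = 64.35 + 12.19 = 76.54
Σy  = 550.88 + 81.70 = 632.58
Σx² = 385.0469 + 12.19² = 385.0469 + 148.5961 = 533.6430
Σxy = 3080.8620 + 12.19×81.70 = 3080.8620 + 995.9230 = 4076.7850

Step 2: Recompute the slope with b₁ = (nΣxy − ΣxΣy) / (nΣx² − (Σx)²)
Numerator   = 13×4076.7850 − 76.54×632.58 = 52998.2050 − 48417.6732 = 4580.5318
Denominator = 13×533.6430 − 76.54² = 6937.3590 − 5858.3716 = 1078.9874
b₁(new) = 4580.5318 / 1078.9874 = 4.2452

(Same formula on the original sums: (12×3080.8620 − 64.35×550.88) / (12×385.0469 − 64.35²) = 1521.2160 / 479.6403 = 3.1716, matching the given fit.)

Step 3: Change in slope
Δβ₁ = 4.2452 − 3.1716 = +1.0736
Relative change = +1.0736 / 3.1716 × 100% = +33.9%
→ the slope increases when the point is added.

A high-leverage point only changes the slope if it is off the original line; here y = 81.70 is above the original trend, so the slope increases.
In practice: investigate whether it comes from the same population as the rest of the sample.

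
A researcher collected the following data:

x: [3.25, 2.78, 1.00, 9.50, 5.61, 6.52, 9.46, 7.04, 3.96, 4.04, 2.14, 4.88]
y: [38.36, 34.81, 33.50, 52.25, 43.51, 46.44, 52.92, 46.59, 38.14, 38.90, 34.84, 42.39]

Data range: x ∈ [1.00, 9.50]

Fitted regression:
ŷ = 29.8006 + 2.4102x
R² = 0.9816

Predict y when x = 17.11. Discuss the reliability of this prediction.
ŷ = 71.0391 (extrapolation — x = 17.11 lies outside [1.00, 9.50], so reliability is low).

Prediction calculation:
ŷ = 29.8006 + 2.4102 × 17.11
ŷ = 71.0391

Reliability:
- Data range: x ∈ [1.00, 9.50]
- Prediction point: x = 17.11 is 7.61 units above the observed range → this is EXTRAPOLATION, not interpolation

Why that matters here:
- The standard error of prediction grows with (x − x̄)², and x = 17.11 is far from x̄ = 5.01
- The linear relationship may not hold outside the observed range

Report the number if required, but flag clearly that it is an extrapolation.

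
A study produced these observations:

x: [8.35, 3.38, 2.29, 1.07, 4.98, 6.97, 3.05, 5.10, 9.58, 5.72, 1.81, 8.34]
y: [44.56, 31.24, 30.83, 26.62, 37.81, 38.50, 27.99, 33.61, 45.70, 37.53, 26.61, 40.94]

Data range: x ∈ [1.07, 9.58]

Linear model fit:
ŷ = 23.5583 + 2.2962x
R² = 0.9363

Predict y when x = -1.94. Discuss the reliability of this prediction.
ŷ = 19.1037 (extrapolation — x = -1.94 lies outside [1.07, 9.58], so reliability is low).

Prediction calculation:
ŷ = 23.5583 + 2.2962 × (-1.94)
ŷ = 19.1037

Reliability:
- Data range: x ∈ [1.07, 9.58]
- Prediction point: x = -1.94 is 3.01 units below the observed range → this is EXTRAPOLATION, not interpolation

Why that matters here:
- There are no observations near this x to validate the fitted line there
- The linear relationship may not hold outside the observed range

The R² = 0.9363 only validates the fit within [1.07, 9.58]; treat ŷ = 19.1037 with caution.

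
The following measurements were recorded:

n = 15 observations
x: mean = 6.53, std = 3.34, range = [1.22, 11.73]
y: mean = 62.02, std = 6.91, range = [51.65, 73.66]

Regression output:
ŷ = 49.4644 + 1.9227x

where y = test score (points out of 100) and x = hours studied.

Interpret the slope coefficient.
An increase of one hour in study time is associated with a 1.9227 points increase in predicted test score.

The slope β₁ = 1.9227 gives the rate at which the fitted test score changes with study time.

Interpretation:
- Study time up by 1 hour → predicted test score increases by 1.9227 points
- This is a linear approximation: the same per-unit change is assumed across the whole observed x range
- The sign (+) gives the direction; the magnitude 1.9227 gives the size of the effect per hour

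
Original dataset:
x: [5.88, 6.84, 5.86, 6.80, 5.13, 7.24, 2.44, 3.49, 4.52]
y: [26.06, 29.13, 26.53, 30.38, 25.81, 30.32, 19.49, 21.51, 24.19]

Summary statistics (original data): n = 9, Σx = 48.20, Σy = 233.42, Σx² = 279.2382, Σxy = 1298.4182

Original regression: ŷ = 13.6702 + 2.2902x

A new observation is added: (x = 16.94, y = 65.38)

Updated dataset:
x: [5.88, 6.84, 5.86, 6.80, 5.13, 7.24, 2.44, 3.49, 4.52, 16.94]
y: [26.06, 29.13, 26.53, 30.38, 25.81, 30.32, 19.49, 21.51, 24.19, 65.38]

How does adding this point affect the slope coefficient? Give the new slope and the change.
Adding the point moves β₁ from 2.2902 to 3.2392, i.e. it increases by 0.9490 (+41.4%).

The new point has HIGH LEVERAGE: x = 16.94 is far from the original mean x̄ = 48.20/9 ≈ 5.36 (original range [2.44, 7.24]).

Step 1: Update the sums with the new point (n goes from 9 to 10)
Σx  = 48.20 + 16.94 = 65.14
Σy  = 233.42 + 65.38 = 298.80
Σx² = 279.2382 + 16.94² = 279.2382 + 286.9636 = 566.2018
Σxy = 1298.4182 + 16.94×65.38 = 1298.4182 + 1107.5372 = 2405.9554

Step 2: Recompute the slope with b₁ = (nΣxy − ΣxΣy) / (nΣx² − (Σx)²)
Numerator   = 10×2405.9554 − 65.14×298.80 = 24059.5540 − 19463.8320 = 4595.7220
Denominator = 10×566.2018 − 65.14² = 5662.0180 − 4243.2196 = 1418.7984
b₁(new) = 4595.7220 / 1418.7984 = 3.2392

(Same formula on the original sums: (9×1298.4182 − 48.20×233.42) / (9×279.2382 − 48.20²) = 434.9198 / 189.9038 = 2.2902, matching the given fit.)

Step 3: Change in slope
Δβ₁ = 3.2392 − 2.2902 = +0.9490
Relative change = +0.9490 / 2.2902 × 100% = +41.4%
→ the slope increases when the point is added.

A high-leverage point only changes the slope if it is off the original line; here y = 65.38 is above the original trend, so the slope increases.
In practice: examine leverage (hᵢ) and Cook's distance rather than deleting it automatically; check such a point for data-entry or measurement error.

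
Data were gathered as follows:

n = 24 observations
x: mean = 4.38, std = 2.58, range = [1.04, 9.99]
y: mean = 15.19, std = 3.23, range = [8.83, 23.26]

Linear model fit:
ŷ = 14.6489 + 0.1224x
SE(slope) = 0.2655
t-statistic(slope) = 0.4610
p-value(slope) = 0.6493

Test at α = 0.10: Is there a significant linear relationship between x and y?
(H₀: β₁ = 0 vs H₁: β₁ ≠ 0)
p-value = 0.6493 ≥ α = 0.10, so we fail to reject H₀. The relationship is not significant.

Hypothesis test for the slope coefficient:

H₀: β₁ = 0 (no linear relationship)
H₁: β₁ ≠ 0 (linear relationship exists)

Test statistic: t = β̂₁ / SE(β̂₁) = 0.1224 / 0.2655 = 0.4610

The p-value (0.6493) is the probability, under H₀, of a t-statistic at least as extreme as |t| = 0.4610 (two-sided, df = n − 2 = 22).

Decision rule: reject H₀ if p-value < α.
p-value = 0.6493 ≥ α = 0.10 → fail to reject H₀.

Conclusion: the linear association between x and y is not significant at the 10% level.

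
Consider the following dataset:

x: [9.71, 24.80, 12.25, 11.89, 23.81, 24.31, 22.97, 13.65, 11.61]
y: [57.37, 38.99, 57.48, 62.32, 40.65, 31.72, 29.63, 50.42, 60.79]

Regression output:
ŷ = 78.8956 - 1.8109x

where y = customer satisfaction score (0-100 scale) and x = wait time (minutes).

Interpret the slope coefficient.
An increase of one minute in wait time is associated with a 1.8109 points decrease in predicted satisfaction score.

β₁ = -1.8109 is the change in predicted satisfaction score (points) per additional minute of wait time.

Interpretation:
- Wait time up by 1 minute → predicted satisfaction score decreases by 1.8109 points
- This is a linear approximation: the same per-unit change is assumed across the whole observed x range

(β₀ = 78.8956 is the fitted value at x = 0 and is not part of the slope interpretation.)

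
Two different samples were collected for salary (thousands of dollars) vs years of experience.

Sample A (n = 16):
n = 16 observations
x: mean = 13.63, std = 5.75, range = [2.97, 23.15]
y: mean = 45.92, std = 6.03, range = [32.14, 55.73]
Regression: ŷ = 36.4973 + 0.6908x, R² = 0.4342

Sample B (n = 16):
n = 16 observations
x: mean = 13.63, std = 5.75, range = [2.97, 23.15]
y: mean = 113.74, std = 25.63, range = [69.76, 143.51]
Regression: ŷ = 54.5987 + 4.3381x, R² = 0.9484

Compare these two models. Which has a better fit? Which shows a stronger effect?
Model B has the better fit (R² = 0.9484 vs 0.4342). Model B shows the stronger effect (|β₁| = 4.3381 vs 0.6908).

Model Comparison:

Which explains more variance? (R²)
- Model A: R² = 0.4342 → 43.42% of variance in salary explained
- Model B: R² = 0.9484 → 94.84% of variance in salary explained
- 0.9484 > 0.4342 → Model B has the better fit

Strength of effect — compare |β₁|:
- Model A: β₁ = 0.6908 → predicted salary rises 0.6908 thousand dollars per additional year of experience
- Model B: β₁ = 4.3381 → predicted salary rises 4.3381 thousand dollars per additional year of experience
- |0.6908| < |4.3381| → Model B shows the stronger marginal effect

Notes:
- The two samples could reflect different populations, time periods, or measurement quality.
- R² measures how tightly points cluster around the line; β₁ measures how steep the line is — they answer different questions.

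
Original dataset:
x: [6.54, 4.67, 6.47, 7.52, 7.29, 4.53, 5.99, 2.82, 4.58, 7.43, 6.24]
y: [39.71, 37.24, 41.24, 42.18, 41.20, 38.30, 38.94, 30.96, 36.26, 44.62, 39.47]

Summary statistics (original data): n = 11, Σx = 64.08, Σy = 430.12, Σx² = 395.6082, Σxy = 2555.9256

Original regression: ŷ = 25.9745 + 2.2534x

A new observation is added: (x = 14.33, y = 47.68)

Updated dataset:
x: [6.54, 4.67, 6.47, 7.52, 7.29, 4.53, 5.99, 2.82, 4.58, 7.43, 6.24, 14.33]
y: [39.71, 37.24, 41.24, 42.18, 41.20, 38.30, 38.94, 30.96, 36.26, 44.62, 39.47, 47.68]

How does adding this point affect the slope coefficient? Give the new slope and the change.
The slope changes from 2.2534 to 1.3221 (change of -0.9313, or -41.3%).

The new point has HIGH LEVERAGE: x = 14.33 is far from the original mean x̄ = 64.08/11 ≈ 5.83 (original range [2.82, 7.52]).

Step 1: Update the sums with the new point (n goes from 11 to 12)
Σx  = 64.08 + 14.33 = 78.41
Σy  = 430.12 + 47.68 = 477.80
Σx² = 395.6082 + 14.33² = 395.6082 + 205.3489 = 600.9571
Σxy = 2555.9256 + 14.33×47.68 = 2555.9256 + 683.2544 = 3239.1800

Step 2: Recompute the slope with b₁ = (nΣxy − ΣxΣy) / (nΣx² − (Σx)²)
Numerator   = 12×3239.1800 − 78.41×477.80 = 38870.1600 − 37464.2980 = 1405.8620
Denominator = 12×600.9571 − 78.41² = 7211.4852 − 6148.1281 = 1063.3571
b₁(new) = 1405.8620 / 1063.3571 = 1.3221

(Same formula on the original sums: (11×2555.9256 − 64.08×430.12) / (11×395.6082 − 64.08²) = 553.0920 / 245.4438 = 2.2534, matching the given fit.)

Step 3: Change in slope
Δβ₁ = 1.3221 − 2.2534 = -0.9313
Relative change = -0.9313 / 2.2534 × 100% = -41.3%
→ the slope decreases when the point is added.

A high-leverage point only changes the slope if it is off the original line; here y = 47.68 is below the original trend, so the slope decreases.
In practice: examine leverage (hᵢ) and Cook's distance rather than deleting it automatically.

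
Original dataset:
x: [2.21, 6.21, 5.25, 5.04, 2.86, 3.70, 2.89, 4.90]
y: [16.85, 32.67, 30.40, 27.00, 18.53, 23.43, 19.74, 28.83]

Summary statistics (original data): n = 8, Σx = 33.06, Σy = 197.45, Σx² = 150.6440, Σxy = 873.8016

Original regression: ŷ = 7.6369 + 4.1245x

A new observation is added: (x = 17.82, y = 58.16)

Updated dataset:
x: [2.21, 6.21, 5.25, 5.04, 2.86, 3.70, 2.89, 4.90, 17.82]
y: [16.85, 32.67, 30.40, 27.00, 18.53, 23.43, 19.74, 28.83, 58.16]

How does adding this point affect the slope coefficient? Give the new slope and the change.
New slope β₁ = 2.5763 versus 4.1245 before: a change of -1.5482 (-37.5%).

The new point has HIGH LEVERAGE: x = 17.82 is far from the original mean x̄ = 33.06/8 ≈ 4.13 (original range [2.21, 6.21]).

Step 1: Update the sums with the new point (n goes from 8 to 9)
Σx  = 33.06 + 17.82 = 50.88
Σy  = 197.45 + 58.16 = 255.61
Σx² = 150.6440 + 17.82² = 150.6440 + 317.5524 = 468.1964
Σxy = 873.8016 + 17.82×58.16 = 873.8016 + 1036.4112 = 1910.2128

Step 2: Recompute the slope with b₁ = (nΣxy − ΣxΣy) / (nΣx² − (Σx)²)
Numerator   = 9×1910.2128 − 50.88×255.61 = 17191.9152 − 13005.4368 = 4186.4784
Denominator = 9×468.1964 − 50.88² = 4213.7676 − 2588.7744 = 1624.9932
b₁(new) = 4186.4784 / 1624.9932 = 2.5763

(Same formula on the original sums: (8×873.8016 − 33.06×197.45) / (8×150.6440 − 33.06²) = 462.7158 / 112.1884 = 4.1245, matching the given fit.)

Step 3: Change in slope
Δβ₁ = 2.5763 − 4.1245 = -1.5482
Relative change = -1.5482 / 4.1245 × 100% = -37.5%
→ the slope decreases when the point is added.

Because the point sits below the extension of the original line at a high-leverage x, it tilts the fit down.
In practice: refit with and without it and report both if conclusions differ.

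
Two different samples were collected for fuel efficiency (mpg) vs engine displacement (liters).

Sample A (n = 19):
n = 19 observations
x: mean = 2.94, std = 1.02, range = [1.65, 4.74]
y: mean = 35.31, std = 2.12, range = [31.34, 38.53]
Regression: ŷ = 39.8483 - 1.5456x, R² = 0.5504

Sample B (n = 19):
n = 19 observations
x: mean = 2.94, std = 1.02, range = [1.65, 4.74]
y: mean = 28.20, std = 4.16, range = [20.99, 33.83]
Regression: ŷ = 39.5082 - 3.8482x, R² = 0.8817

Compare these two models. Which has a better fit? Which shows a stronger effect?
Model B has the better fit (R² = 0.8817 vs 0.5504). Model B shows the stronger effect (|β₁| = 3.8482 vs 1.5456).

Model Comparison:

Goodness of fit (R²):
- Model A: R² = 0.5504 → 55.04% of variance in fuel efficiency explained
- Model B: R² = 0.8817 → 88.17% of variance in fuel efficiency explained
- 0.8817 > 0.5504 → Model B has the better fit

Strength of effect — compare |β₁|:
- Model A: β₁ = -1.5456 → predicted fuel efficiency falls 1.5456 mpg per additional liter of engine displacement
- Model B: β₁ = -3.8482 → predicted fuel efficiency falls 3.8482 mpg per additional liter of engine displacement
- |-1.5456| < |-3.8482| → Model B shows the stronger marginal effect

Notes:
- A better fit (higher R²) doesn't necessarily mean a more important relationship.
- The two samples could reflect different populations, time periods, or measurement quality.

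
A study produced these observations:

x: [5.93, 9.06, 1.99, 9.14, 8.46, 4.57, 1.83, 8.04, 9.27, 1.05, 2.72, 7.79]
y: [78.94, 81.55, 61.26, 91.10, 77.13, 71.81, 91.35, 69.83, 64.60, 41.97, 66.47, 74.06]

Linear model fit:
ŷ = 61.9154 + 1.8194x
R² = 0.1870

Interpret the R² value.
The model explains 18.70% of the variance in y (R² = 0.1870), leaving 81.30% unexplained; the fit is weak.

The coefficient of determination R² is the fraction of the total variation in y that the fitted line accounts for.

Here R² = 0.1870:
- Explained: 18.70% of the variation in y
- Unexplained (residual): 100% − 18.70% = 81.30%
- Rule of thumb (below 0.3 weak; 0.3 to below 0.7 moderate; 0.7 and above strong) → weak

Note: R² never decreases when predictors are added, so it should not be used alone to compare models of different size.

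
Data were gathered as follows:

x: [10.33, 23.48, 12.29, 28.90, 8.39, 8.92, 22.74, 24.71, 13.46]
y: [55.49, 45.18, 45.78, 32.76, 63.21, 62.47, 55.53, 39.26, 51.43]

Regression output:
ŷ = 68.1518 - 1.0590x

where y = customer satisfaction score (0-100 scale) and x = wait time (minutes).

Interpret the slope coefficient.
An increase of one minute in wait time is associated with a 1.0590 points decrease in predicted satisfaction score.

The slope coefficient β₁ = -1.0590 represents the marginal effect of wait time on satisfaction score.

Interpretation:
- Wait time up by 1 minute → predicted satisfaction score decreases by 1.0590 points
- The effect is assumed constant over the observed range of x (linearity)
- The sign (−) gives the direction; the magnitude 1.0590 gives the size of the effect per minute

The intercept β₀ = 68.1518 is the predicted satisfaction score when wait time = 0; since the smallest observed x is 8.39, this is an extrapolation and mainly anchors the line.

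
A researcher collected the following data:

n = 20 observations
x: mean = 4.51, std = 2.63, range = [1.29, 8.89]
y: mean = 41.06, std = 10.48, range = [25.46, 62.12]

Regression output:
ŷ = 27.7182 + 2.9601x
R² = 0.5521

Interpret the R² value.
About 55.21% of the variability in y is accounted for by the regression on x (R² = 0.5521) — a moderate linear fit.

R² (coefficient of determination) measures the proportion of variance in y explained by the regression model.

Here R² = 0.5521:
- Explained: 55.21% of the variation in y
- Unexplained (residual): 100% − 55.21% = 44.79%
- Rule of thumb (below 0.3 weak; 0.3 to below 0.7 moderate; 0.7 and above strong) → moderate

Equivalently, for simple linear regression R² = r², so |r| = √0.5521 ≈ 0.7430.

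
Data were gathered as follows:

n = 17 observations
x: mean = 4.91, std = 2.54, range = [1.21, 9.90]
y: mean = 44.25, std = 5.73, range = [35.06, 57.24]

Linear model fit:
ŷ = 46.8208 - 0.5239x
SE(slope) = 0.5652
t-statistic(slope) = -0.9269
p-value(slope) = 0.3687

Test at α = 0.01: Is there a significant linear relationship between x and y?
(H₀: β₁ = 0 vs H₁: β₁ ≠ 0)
p-value = 0.3687 ≥ α = 0.01, so we fail to reject H₀. The relationship is not significant.

Hypothesis test for the slope coefficient:

H₀: β₁ = 0 (no linear relationship)
H₁: β₁ ≠ 0 (linear relationship exists)

Test statistic: t = β̂₁ / SE(β̂₁) = -0.5239 / 0.5652 = -0.9269

With df = 15, the two-sided p-value for |t| = 0.9269 is 0.3687.

Decision rule: reject H₀ if p-value < α.
p-value = 0.3687 ≥ α = 0.01 → fail to reject H₀.

Conclusion: the linear association between x and y is not significant at the 1% level.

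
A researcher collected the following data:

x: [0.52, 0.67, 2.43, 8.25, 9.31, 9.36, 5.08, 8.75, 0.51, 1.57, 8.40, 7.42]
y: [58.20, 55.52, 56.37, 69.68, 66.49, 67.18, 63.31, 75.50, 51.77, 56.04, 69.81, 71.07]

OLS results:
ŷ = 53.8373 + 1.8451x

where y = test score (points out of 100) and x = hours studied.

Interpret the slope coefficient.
On average, test score is about 1.8451 points higher for every extra hour of study time.

The slope coefficient β₁ = 1.8451 represents the marginal effect of study time on test score.

Interpretation:
- Study time up by 1 hour → predicted test score increases by 1.8451 points
- This is a linear approximation: the same per-unit change is assumed across the whole observed x range
- The sign (+) gives the direction; the magnitude 1.8451 gives the size of the effect per hour

The intercept β₀ = 53.8373 is the predicted test score when study time = 0; since the smallest observed x is 0.51, this is an extrapolation and mainly anchors the line.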